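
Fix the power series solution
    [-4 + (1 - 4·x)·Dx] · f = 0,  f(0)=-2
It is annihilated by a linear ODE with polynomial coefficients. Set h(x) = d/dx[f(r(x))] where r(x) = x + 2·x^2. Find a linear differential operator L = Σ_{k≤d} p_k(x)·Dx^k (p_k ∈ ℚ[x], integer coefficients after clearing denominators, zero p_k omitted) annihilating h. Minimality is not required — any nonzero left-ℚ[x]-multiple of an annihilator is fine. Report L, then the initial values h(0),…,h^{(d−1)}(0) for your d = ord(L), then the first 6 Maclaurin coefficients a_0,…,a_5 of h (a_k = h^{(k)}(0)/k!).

f: a_k = -2, -8, -32, -128, -512, -2048, …
h₀=f(r): pull back L_f along r ⇒ L₀.
h₀' ⇒ L via d/dx closure of L₀.
L = (12 + 48·x + 96·x^2) + (-1 + 24·x^2 + 32·x^3)·Dx  (order 1).
h: a_k = -8, -96, -768, -5632, -38400, -251904, …
ICs: h(0) = -8.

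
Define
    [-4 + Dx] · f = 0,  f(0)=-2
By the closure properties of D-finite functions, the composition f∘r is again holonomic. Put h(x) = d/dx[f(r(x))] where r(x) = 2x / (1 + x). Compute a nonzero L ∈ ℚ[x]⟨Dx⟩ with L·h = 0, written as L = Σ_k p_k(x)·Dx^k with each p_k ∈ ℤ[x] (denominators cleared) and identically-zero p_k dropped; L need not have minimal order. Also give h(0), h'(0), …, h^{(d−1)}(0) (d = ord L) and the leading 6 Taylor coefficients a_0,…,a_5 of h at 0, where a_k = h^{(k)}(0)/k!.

L = (6 - 2·x) + (-1 - 2·x - x^2)·Dx  (order 1).
h: a_k = -16, -96, -176, -64/3, 176, -736/15, …
ICs: h(0) = -16.

f: a_k = -2, -8, -16, -64/3, -64/3, -256/15, …
Change of var in L_f (x↦r) gives L₀.
Derive L from L₀ (diff closure).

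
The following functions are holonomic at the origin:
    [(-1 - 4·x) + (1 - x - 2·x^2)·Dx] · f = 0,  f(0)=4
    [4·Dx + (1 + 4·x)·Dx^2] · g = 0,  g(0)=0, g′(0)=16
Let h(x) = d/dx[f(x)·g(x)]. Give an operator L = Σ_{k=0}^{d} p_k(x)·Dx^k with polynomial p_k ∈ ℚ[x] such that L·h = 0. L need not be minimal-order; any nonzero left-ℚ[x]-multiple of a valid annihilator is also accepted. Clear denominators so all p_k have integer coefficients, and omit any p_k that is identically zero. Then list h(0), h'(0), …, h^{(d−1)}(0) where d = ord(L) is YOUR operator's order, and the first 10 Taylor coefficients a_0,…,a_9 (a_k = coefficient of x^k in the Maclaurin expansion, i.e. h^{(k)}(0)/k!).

L = (36 + 144·x + 288·x^2) + (-1 + 24·x + 168·x^2 + 224·x^3)·Dx + (-1 - 7·x - 6·x^2 + 32·x^3 + 32·x^4)·Dx^2  (order 2).
h: a_k = 64, -128, 1216, -8960/3, 16704, -272256/5, 1226944/5, -6393344/7, 132923072/35, -934968704/63, …
ICs: h(0) = 64, h′(0) = -128.

f: a_k = 4, 4, 12, 20, 44, 84, 172, 340, 684, 1364, …
g: a_k = 0, 16, -32, 256/3, -256, 4096/5, -8192/3, 65536/7, -32768, 1048576/9, …
L₀ := L_f ⊗_s L_g (sym. prod.), ord ≤ 2.
Derive L from L₀ (diff closure).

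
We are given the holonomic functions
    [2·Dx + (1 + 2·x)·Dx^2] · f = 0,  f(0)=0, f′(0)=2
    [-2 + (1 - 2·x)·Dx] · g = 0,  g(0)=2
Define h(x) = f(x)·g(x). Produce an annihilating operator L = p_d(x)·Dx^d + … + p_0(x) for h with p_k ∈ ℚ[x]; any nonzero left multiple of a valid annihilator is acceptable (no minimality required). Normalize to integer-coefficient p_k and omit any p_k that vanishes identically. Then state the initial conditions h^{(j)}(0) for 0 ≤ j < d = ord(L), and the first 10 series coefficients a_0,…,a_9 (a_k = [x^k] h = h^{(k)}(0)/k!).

f: a_k = 0, 2, -2, 8/3, -4, 32/5, -32/3, 128/7, -32, 512/9, …
g: a_k = 2, 4, 8, 16, 32, 64, 128, 256, 512, 1024, …
Sym-product of L_f,L_g gives L₀ (≤ ord 2).
L = 4 + (2 + 12·x)·Dx + (-1 + 4·x^2)·Dx^2  (order 2).
h: a_k = 0, 4, 4, 40/3, 56/3, 752/15, 1184/15, 20416/105, 34112/105, 240512/315, …
ICs: h(0) = 0, h′(0) = 4.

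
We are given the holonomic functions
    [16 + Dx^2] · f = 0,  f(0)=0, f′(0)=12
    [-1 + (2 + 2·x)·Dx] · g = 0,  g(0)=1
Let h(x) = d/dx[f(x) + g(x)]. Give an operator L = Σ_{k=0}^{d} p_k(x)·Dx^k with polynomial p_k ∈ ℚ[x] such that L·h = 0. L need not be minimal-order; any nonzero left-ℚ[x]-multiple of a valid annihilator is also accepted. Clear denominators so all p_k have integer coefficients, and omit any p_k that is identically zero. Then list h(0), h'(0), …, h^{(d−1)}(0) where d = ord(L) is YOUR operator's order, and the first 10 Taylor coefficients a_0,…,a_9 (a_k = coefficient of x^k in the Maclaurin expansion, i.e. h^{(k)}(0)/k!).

L = (-1264 - 2048·x - 1024·x^2) + (-2144 - 6240·x - 6144·x^2 - 2048·x^3)·Dx + (-79 - 128·x - 64·x^2)·Dx^2 + (-134 - 390·x - 384·x^2 - 128·x^3)·Dx^3  (order 3).
h: a_k = 25/2, -1/4, -1533/16, -5/32, 32803/256, -63/512, -2093687/30720, -429/4096, 134893403/6881280, -12155/131072, …
ICs: h(0) = 25/2, h′(0) = -1/4, h′′(0) = -1533/8.

f: a_k = 0, 12, 0, -32, 0, 128/5, 0, -1024/105, 0, 2048/945, …
g: a_k = 1, 1/2, -1/8, 1/16, -5/128, 7/256, -21/1024, 33/2048, -429/32768, 715/65536, …
Sum ⇒ L₀ = lclm(L_f,L_g) in ℚ(x)⟨Dx⟩.
h₀' ⇒ L via d/dx closure of L₀.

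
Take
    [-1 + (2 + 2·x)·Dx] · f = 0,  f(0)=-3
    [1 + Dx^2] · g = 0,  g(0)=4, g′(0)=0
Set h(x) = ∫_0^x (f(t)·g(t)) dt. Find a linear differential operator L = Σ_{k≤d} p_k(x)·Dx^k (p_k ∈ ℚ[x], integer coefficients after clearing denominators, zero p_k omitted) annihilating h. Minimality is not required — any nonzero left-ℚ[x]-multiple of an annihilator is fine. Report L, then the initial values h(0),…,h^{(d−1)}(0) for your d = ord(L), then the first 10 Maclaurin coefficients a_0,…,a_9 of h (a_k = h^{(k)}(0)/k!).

f: a_k = -3, -3/2, 3/8, -3/16, 15/128, -21/256, 63/1024, -99/2048, 1287/32768, -2145/65536, …
g: a_k = 4, 0, -2, 0, 1/6, 0, -1/180, 0, 1/10080, 0, …
L₀ := L_f ⊗_s L_g (sym. prod.), ord ≤ 2.
h=∫h₀ ⇒ L = L₀·Dx.
L = (7 + 8·x + 4·x^2)·Dx + (-4 - 4·x)·Dx^2 + (4 + 8·x + 4·x^2)·Dx^3  (order 3).
h: a_k = 0, -12, -3, 5/2, 9/16, -5/32, -13/384, 349/26880, -401/61440, 44047/7741440, …
ICs: h(0) = 0, h′(0) = -12, h′′(0) = -6.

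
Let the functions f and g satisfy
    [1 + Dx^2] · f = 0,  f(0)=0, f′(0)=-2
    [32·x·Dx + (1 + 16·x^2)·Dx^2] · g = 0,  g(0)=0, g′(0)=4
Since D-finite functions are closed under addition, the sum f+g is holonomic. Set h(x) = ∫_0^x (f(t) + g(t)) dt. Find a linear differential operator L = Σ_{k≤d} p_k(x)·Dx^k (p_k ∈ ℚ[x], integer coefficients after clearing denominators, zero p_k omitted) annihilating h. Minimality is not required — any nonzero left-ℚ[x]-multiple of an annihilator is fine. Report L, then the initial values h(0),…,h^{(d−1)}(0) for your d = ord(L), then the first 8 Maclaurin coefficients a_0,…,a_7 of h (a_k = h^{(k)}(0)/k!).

L = (-6112·x + 99328·x^3 + 8192·x^5)·Dx^2 + (-31 + 1072·x^2 + 25344·x^4 + 4096·x^6)·Dx^3 + (-6112·x + 99328·x^3 + 8192·x^5)·Dx^4 + (-31 + 1072·x^2 + 25344·x^4 + 4096·x^6)·Dx^5  (order 5).
h: a_k = 0, 0, 1, 0, -21/4, 0, 12287/360, 0, …
ICs: h(0) = 0, h′(0) = 0, h′′(0) = 2, h′′′(0) = 0, h′′′′(0) = -126.

f: a_k = 0, -2, 0, 1/3, 0, -1/60, 0, 1/2520, …
g: a_k = 0, 4, 0, -64/3, 0, 1024/5, 0, -16384/7, …
f+g: L₀ = lclm(L_f,L_g), ord ≤ 2+2.
h=∫₀ˣh₀: take L = L₀·Dx.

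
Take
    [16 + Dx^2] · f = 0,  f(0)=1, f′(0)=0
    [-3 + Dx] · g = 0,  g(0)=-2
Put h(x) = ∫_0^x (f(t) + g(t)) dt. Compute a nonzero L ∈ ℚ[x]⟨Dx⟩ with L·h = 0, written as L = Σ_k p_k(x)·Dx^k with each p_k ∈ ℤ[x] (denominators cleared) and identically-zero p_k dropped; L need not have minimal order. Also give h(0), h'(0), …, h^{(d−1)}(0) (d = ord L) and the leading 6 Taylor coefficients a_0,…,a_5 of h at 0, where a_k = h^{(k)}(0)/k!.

L = -48·Dx + 16·Dx^2 - 3·Dx^3 + Dx^4  (order 4).
h: a_k = 0, -1, -3, -17/3, -9/4, 47/60, …
ICs: h(0) = 0, h′(0) = -1, h′′(0) = -6, h′′′(0) = -34.

f: a_k = 1, 0, -8, 0, 32/3, 0, …
g: a_k = -2, -6, -9, -9, -27/4, -81/20, …
Weyl lclm of L_f,L_g ⇒ L₀ (ord ≤ 3).
Integrate: L := L₀·Dx.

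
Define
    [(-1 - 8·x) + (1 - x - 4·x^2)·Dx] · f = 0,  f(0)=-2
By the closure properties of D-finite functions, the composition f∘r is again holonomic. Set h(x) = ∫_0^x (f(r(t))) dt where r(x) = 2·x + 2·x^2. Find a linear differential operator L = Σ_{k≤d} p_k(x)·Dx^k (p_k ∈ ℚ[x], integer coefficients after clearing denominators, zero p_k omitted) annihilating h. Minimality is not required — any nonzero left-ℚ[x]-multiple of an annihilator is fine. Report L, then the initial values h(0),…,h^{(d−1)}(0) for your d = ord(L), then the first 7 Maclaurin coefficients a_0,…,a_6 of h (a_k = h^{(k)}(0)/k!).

f: a_k = -2, -2, -10, -18, -58, -130, -362, …
Change of var in L_f (x↦r) gives L₀.
h=∫₀ˣh₀: take L = L₀·Dx.
L = (2 + 36·x + 96·x^2 + 64·x^3)·Dx + (-1 + 2·x + 18·x^2 + 32·x^3 + 16·x^4)·Dx^2  (order 2).
h: a_k = 0, -2, -2, -44/3, -56, -280, -1384, …
ICs: h(0) = 0, h′(0) = -2.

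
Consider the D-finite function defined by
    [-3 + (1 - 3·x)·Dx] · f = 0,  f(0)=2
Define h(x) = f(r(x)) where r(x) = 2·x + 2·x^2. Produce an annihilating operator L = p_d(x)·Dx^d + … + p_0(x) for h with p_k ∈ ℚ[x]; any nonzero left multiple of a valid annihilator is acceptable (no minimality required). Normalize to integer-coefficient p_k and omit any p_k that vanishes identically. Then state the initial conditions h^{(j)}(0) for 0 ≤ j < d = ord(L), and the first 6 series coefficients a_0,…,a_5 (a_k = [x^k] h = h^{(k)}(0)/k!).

f: a_k = 2, 6, 18, 54, 162, 486, …
Substitute x→r, Dx→(1/r')Dx; clear ⇒ L₀.
L = (6 + 12·x) + (-1 + 6·x + 6·x^2)·Dx  (order 1).
h: a_k = 2, 12, 84, 576, 3960, 27216, …
ICs: h(0) = 2.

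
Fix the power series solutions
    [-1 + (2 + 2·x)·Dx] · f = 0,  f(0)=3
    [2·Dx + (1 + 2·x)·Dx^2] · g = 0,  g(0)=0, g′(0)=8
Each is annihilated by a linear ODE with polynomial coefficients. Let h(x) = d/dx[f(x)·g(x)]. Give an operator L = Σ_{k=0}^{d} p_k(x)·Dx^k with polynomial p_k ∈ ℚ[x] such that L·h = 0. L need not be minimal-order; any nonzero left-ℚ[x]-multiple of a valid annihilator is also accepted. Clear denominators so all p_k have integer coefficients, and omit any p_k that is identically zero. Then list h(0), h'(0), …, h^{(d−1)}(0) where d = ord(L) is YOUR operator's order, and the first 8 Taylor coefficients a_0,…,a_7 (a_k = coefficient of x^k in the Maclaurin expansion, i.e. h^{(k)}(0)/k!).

L = (-11 - 4·x + 4·x^2) + (-28 - 36·x + 24·x^2 + 32·x^3)·Dx + (-4 - 8·x + 12·x^2 + 32·x^3 + 16·x^4)·Dx^2  (order 2).
h: a_k = 24, -24, 51, -110, 3709/16, -38403/80, 629127/640, -2238717/1120, …
ICs: h(0) = 24, h′(0) = -24.

f: a_k = 3, 3/2, -3/8, 3/16, -15/128, 21/256, -63/1024, 99/2048, …
g: a_k = 0, 8, -8, 32/3, -16, 128/5, -128/3, 512/7, …
f·g: L₀ = L_f ⊗_s L_g, ord ≤ 1·2.
h=h₀': d/dx-closure on L₀ ⇒ L.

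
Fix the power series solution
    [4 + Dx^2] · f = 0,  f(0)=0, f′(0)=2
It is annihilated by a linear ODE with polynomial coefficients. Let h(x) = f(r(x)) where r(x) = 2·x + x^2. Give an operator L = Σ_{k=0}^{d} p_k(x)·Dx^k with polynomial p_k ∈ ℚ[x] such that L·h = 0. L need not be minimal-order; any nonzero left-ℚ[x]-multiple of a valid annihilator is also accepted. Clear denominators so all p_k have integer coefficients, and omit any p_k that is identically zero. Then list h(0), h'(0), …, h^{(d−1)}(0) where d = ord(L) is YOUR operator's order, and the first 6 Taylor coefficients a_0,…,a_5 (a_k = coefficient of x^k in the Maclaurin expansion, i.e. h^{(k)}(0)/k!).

L = (16 + 48·x + 48·x^2 + 16·x^3) - Dx + (1 + x)·Dx^2  (order 2).
h: a_k = 0, 4, 2, -32/3, -16, 8/15, …
ICs: h(0) = 0, h′(0) = 4.

f: a_k = 0, 2, 0, -4/3, 0, 4/15, …
Change of var in L_f (x↦r) gives L₀.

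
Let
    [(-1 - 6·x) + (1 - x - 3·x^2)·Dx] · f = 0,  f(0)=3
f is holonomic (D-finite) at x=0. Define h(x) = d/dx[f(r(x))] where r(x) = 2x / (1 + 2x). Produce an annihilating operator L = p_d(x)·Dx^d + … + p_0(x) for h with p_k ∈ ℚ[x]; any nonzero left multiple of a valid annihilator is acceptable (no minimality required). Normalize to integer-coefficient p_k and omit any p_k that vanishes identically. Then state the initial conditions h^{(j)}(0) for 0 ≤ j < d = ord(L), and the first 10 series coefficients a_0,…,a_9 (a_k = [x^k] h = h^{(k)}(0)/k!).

L = (12 + 72·x + 576·x^2 + 672·x^3) + (-1 - 18·x - 48·x^2 + 136·x^3 + 336·x^4)·Dx  (order 1).
h: a_k = 6, 72, 0, 1728, -4320, 41472, -169344, 1050624, -4976640, 26818560, …
ICs: h(0) = 6.

f: a_k = 3, 3, 12, 21, 57, 120, 291, 651, 1524, 3477, …
Substitute x→r, Dx→(1/r')Dx; clear ⇒ L₀.
Differentiate: ansatz ord ≤ ord L₀ ⇒ L.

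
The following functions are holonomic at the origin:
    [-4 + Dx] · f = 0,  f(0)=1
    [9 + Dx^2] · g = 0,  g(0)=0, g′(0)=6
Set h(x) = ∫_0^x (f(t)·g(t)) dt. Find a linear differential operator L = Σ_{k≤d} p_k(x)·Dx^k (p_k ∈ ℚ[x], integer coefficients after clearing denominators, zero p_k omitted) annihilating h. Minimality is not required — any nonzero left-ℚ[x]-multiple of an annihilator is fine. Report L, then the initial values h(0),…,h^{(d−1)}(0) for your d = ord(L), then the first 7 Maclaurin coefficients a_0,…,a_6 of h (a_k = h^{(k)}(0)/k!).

f: a_k = 1, 4, 8, 32/3, 32/3, 128/15, 256/45, …
g: a_k = 0, 6, 0, -9, 0, 81/20, 0, …
f·g: L₀ = L_f ⊗_s L_g, ord ≤ 1·2.
∫: right-multiply L₀ by Dx.
L = 25·Dx - 8·Dx^2 + Dx^3  (order 3).
h: a_k = 0, 0, 3, 8, 39/4, 28/5, -79/120, …
ICs: h(0) = 0, h′(0) = 0, h′′(0) = 6.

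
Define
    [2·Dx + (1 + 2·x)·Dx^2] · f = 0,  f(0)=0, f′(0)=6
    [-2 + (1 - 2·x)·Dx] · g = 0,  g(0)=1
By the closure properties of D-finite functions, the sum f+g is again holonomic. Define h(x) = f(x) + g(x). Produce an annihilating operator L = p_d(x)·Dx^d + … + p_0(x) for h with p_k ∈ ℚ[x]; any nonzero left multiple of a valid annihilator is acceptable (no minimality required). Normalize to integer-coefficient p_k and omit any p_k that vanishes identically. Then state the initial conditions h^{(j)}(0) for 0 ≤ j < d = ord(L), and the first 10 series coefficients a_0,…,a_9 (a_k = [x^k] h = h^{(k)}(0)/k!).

L = (-40 - 16·x)·Dx + (-8 - 64·x - 32·x^2)·Dx^2 + (3 + 2·x - 12·x^2 - 8·x^3)·Dx^3  (order 3).
h: a_k = 1, 8, -2, 16, 4, 256/5, 32, 1280/7, 160, 2048/3, …
ICs: h(0) = 1, h′(0) = 8, h′′(0) = -4.

f: a_k = 0, 6, -6, 8, -12, 96/5, -32, 384/7, -96, 512/3, …
g: a_k = 1, 2, 4, 8, 16, 32, 64, 128, 256, 512, …
Weyl lclm of L_f,L_g ⇒ L₀ (ord ≤ 3).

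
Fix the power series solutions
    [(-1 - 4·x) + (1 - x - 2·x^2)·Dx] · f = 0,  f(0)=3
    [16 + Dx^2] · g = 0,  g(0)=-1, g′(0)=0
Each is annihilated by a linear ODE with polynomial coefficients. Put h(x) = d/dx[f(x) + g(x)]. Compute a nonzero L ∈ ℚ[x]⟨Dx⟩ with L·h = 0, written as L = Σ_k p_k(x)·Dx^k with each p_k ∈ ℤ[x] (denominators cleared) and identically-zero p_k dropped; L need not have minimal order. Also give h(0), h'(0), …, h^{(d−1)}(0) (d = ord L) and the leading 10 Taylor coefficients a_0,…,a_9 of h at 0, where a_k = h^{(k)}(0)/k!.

f: a_k = 3, 3, 9, 15, 33, 63, 129, 255, 513, 1023, …
g: a_k = -1, 0, 8, 0, -32/3, 0, 256/45, 0, -512/315, 0, …
f+g: L₀ = lclm(L_f,L_g), ord ≤ 1+2.
h=h₀': d/dx-closure on L₀ ⇒ L.
L = (2880 + 9600·x + 20736·x^2 + 7680·x^3 + 15360·x^4 + 18432·x^5 + 12288·x^6) + (-368 - 1040·x + 2400·x^2 + 2048·x^3 - 2560·x^4 + 1536·x^5 + 7168·x^6 + 4096·x^7)·Dx + (180 + 600·x + 1296·x^2 + 480·x^3 + 960·x^4 + 1152·x^5 + 768·x^6)·Dx^2 + (-23 - 65·x + 150·x^2 + 128·x^3 - 160·x^4 + 96·x^5 + 448·x^6 + 256·x^7)·Dx^3  (order 3).
h: a_k = 3, 34, 45, 268/3, 315, 12122/15, 1785, 1288664/315, 9207, 58097342/2835, …
ICs: h(0) = 3, h′(0) = 34, h′′(0) = 90.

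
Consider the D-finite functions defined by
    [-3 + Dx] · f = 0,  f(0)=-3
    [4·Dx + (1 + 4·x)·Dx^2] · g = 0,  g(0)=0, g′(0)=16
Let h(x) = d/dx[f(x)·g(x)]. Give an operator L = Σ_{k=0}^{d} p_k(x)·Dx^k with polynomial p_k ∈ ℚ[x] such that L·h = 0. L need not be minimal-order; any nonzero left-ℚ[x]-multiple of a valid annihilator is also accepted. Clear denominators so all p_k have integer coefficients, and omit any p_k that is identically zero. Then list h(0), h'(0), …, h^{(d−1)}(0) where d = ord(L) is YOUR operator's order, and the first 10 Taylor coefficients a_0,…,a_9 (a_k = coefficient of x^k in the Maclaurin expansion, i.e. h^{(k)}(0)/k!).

L = (51 - 72·x + 432·x^2) + (-14 - 288·x^2)·Dx + (-1 + 8·x + 48·x^2)·Dx^2  (order 2).
h: a_k = -48, -96, -552, 864, -5178, 20100, -414129/5, 1679928/5, -76156791/56, 109808647/20, …
ICs: h(0) = -48, h′(0) = -96.

f: a_k = -3, -9, -27/2, -27/2, -81/8, -243/40, -243/80, -729/560, -2187/4480, -729/4480, …
g: a_k = 0, 16, -32, 256/3, -256, 4096/5, -8192/3, 65536/7, -32768, 1048576/9, …
L₀ := L_f ⊗_s L_g (sym. prod.), ord ≤ 2.
h=h₀': d/dx-closure on L₀ ⇒ L.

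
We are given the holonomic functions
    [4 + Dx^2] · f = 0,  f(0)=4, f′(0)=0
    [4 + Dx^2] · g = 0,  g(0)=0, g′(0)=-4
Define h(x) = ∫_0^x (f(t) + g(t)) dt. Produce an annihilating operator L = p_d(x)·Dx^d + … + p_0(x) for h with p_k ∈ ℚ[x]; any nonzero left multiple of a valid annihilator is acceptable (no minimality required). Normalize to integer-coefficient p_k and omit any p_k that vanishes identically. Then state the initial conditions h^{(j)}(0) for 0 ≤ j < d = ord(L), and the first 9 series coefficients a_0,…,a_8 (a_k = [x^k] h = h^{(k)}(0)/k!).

L = 4·Dx + Dx^3  (order 3).
h: a_k = 0, 4, -2, -8/3, 2/3, 8/15, -4/45, -16/315, 2/315, …
ICs: h(0) = 0, h′(0) = 4, h′′(0) = -4.

f: a_k = 4, 0, -8, 0, 8/3, 0, -16/45, 0, 8/315, …
g: a_k = 0, -4, 0, 8/3, 0, -8/15, 0, 16/315, 0, …
Weyl lclm of L_f,L_g ⇒ L₀ (ord ≤ 4).
∫: right-multiply L₀ by Dx.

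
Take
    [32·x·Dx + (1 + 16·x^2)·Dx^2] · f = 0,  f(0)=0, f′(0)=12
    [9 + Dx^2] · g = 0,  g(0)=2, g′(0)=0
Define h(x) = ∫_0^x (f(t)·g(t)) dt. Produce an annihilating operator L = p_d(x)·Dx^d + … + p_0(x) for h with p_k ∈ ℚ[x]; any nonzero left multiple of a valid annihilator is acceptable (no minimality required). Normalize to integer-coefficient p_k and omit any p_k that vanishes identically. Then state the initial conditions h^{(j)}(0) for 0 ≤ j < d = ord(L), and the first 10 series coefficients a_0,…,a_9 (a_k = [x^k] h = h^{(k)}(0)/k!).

L = (16425 + 696384·x^2 + 2778624·x^4 + 11943936·x^6 + 47775744·x^8)·Dx + (23616·x + 543744·x^3 + 3981312·x^5 + 21233664·x^7)·Dx^2 + (2050 + 87168·x^2 + 470016·x^4 + 2654208·x^6 + 10616832·x^8)·Dx^3 + (2624·x + 60416·x^3 + 442368·x^5 + 2359296·x^7)·Dx^4 + (25 + 1088·x^2 + 17920·x^4 + 147456·x^6 + 589824·x^8)·Dx^5  (order 5).
h: a_k = 0, 0, 12, 0, -59, 0, 3143/10, 0, -1402053/560, 0, …
ICs: h(0) = 0, h′(0) = 0, h′′(0) = 24, h′′′(0) = 0, h′′′′(0) = -1416.

f: a_k = 0, 12, 0, -64, 0, 3072/5, 0, -49152/7, 0, 262144/3, …
g: a_k = 2, 0, -9, 0, 27/4, 0, -81/40, 0, 729/2240, 0, …
h₀=f·g: eliminate ⇒ L₀, order ≤ 2·2.
h=∫₀ˣh₀: take L = L₀·Dx.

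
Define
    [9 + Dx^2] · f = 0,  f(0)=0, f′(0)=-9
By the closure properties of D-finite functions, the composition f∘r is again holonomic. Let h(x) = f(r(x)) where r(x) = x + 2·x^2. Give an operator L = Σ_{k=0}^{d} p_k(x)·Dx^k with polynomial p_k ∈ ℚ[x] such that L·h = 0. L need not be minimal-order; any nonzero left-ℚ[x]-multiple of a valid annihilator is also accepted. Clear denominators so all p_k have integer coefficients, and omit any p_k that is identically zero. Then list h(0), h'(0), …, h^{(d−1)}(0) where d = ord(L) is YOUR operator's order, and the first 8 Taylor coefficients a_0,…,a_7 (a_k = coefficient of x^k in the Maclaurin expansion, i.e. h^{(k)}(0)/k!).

f: a_k = 0, -9, 0, 27/2, 0, -243/40, 0, 729/560, …
L₀ from L_f via x↦r, Dx↦r'^{-1}Dx.
L = (9 + 108·x + 432·x^2 + 576·x^3) - 4·Dx + (1 + 4·x)·Dx^2  (order 2).
h: a_k = 0, -9, -18, 27/2, 81, 6237/40, 189/4, -135351/560, …
ICs: h(0) = 0, h′(0) = -9.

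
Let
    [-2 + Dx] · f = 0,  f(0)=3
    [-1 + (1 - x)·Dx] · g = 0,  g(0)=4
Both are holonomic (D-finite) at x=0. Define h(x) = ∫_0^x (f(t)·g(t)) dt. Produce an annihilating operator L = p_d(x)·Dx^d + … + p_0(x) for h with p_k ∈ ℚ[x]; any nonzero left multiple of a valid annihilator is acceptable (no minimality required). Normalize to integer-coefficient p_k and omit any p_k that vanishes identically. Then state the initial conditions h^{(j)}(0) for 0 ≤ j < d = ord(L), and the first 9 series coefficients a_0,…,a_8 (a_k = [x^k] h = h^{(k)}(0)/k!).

f: a_k = 3, 6, 6, 4, 2, 4/5, 4/15, 8/105, 2/105, …
g: a_k = 4, 4, 4, 4, 4, 4, 4, 4, 4, …
Product ⇒ symmetric product L₀, ord ≤ 1.
∫: right-multiply L₀ by Dx.
L = (3 - 2·x)·Dx + (-1 + x)·Dx^2  (order 2).
h: a_k = 0, 12, 18, 20, 19, 84/5, 218/15, 1324/105, 155/14, …
ICs: h(0) = 0, h′(0) = 12.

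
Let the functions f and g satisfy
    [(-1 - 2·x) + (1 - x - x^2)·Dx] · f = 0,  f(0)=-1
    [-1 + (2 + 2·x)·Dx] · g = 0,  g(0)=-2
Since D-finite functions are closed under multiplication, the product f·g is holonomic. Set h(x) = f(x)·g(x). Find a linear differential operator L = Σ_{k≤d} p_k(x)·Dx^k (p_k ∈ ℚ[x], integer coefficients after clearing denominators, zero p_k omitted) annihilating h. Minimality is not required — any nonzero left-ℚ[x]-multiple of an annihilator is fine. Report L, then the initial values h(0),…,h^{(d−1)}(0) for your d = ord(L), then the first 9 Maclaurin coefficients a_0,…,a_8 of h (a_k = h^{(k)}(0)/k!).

f: a_k = -1, -1, -2, -3, -5, -8, -13, -21, -34, …
g: a_k = -2, -1, 1/4, -1/8, 5/64, -7/128, 21/512, -33/1024, 429/16384, …
Product ⇒ symmetric product L₀, ord ≤ 1.
L = (3 + 5·x + 3·x^2) + (-2 + 4·x^2 + 2·x^3)·Dx  (order 1).
h: a_k = 2, 3, 19/4, 63/8, 803/64, 2621/128, 16887/512, 54775/1024, 1416355/16384, …
ICs: h(0) = 2.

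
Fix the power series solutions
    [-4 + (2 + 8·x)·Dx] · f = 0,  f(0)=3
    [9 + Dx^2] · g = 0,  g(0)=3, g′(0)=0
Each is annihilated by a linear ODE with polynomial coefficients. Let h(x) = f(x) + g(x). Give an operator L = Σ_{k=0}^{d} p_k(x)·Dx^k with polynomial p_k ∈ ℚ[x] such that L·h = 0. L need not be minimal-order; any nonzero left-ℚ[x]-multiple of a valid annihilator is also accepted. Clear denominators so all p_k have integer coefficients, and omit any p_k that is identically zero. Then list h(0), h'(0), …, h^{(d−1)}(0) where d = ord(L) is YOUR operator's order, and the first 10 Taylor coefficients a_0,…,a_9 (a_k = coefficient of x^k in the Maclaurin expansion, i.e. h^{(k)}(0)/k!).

f: a_k = 3, 6, -6, 12, -30, 84, -252, 792, -2574, 8580, …
g: a_k = 3, 0, -27/2, 0, 81/8, 0, -243/80, 0, 2187/4480, 0, …
h₀=f+g: left-lcm gives L₀, ord ≤ 3.
L = (-378 - 1296·x - 2592·x^2) + (45 + 828·x + 3888·x^2 + 5184·x^3)·Dx + (-42 - 144·x - 288·x^2)·Dx^2 + (5 + 92·x + 432·x^2 + 576·x^3)·Dx^3  (order 3).
h: a_k = 6, 6, -39/2, 12, -159/8, 84, -20403/80, 792, -11529333/4480, 8580, …
ICs: h(0) = 6, h′(0) = 6, h′′(0) = -39.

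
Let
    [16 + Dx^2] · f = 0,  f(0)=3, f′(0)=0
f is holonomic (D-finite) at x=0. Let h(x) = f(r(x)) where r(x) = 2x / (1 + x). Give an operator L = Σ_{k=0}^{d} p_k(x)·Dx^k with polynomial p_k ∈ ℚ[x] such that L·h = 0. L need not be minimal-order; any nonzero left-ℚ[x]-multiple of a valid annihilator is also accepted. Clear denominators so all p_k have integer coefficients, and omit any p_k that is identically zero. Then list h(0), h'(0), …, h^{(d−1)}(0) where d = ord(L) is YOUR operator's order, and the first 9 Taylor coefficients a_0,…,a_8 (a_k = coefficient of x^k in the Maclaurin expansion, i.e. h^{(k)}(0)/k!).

L = 64 + (2 + 6·x + 6·x^2 + 2·x^3)·Dx + (1 + 4·x + 6·x^2 + 4·x^3 + x^4)·Dx^2  (order 2).
h: a_k = 3, 0, -96, 192, 224, -1664, 53216/15, -15552/5, -466336/105, …
ICs: h(0) = 3, h′(0) = 0.

f: a_k = 3, 0, -24, 0, 32, 0, -256/15, 0, 512/105, …
Substitute x→r, Dx→(1/r')Dx; clear ⇒ L₀.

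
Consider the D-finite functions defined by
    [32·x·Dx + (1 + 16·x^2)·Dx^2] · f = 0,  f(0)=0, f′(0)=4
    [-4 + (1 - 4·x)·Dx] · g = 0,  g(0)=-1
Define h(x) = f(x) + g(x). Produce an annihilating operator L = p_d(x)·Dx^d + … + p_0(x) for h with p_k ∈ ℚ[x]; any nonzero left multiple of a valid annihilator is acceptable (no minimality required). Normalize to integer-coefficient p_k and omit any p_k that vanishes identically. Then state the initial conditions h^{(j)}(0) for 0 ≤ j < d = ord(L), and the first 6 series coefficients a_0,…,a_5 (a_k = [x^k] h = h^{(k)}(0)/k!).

L = (32 - 512·x - 1536·x^2)·Dx + (-16 + 32·x - 256·x^2 - 1536·x^3)·Dx^2 + (1 - 256·x^4)·Dx^3  (order 3).
h: a_k = -1, 0, -16, -256/3, -256, -4096/5, …
ICs: h(0) = -1, h′(0) = 0, h′′(0) = -32.

f: a_k = 0, 4, 0, -64/3, 0, 1024/5, …
g: a_k = -1, -4, -16, -64, -256, -1024, …
h₀=f+g: left-lcm gives L₀, ord ≤ 3.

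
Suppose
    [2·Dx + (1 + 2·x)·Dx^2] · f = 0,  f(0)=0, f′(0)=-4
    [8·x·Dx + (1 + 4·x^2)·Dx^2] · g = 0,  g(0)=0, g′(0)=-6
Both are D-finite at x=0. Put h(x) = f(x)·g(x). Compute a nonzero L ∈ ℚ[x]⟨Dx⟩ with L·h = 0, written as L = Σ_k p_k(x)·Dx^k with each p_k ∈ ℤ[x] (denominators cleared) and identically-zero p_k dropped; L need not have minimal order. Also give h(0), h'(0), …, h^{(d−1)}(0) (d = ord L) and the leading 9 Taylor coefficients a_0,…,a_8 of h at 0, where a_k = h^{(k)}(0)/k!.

L = (192 + 704·x + 2560·x^2 + 9984·x^3 + 15360·x^4 + 13312·x^5 + 4096·x^7)·Dx + (72 + 992·x + 4928·x^2 + 15488·x^3 + 34816·x^4 + 47616·x^5 + 35840·x^6 + 6144·x^7 + 14336·x^8)·Dx^2 + (24 + 256·x + 1536·x^2 + 4992·x^3 + 11520·x^4 + 19968·x^5 + 24576·x^6 + 18432·x^7 + 6144·x^8 + 8192·x^9)·Dx^3 + (5 + 36·x + 148·x^2 + 448·x^3 + 1056·x^4 + 1920·x^5 + 2688·x^6 + 3072·x^7 + 2304·x^8 + 1024·x^9 + 1024·x^10)·Dx^4  (order 4).
h: a_k = 0, 0, 24, -24, 0, -16, 1664/15, -704/5, 0, …
ICs: h(0) = 0, h′(0) = 0, h′′(0) = 48, h′′′(0) = -144.

f: a_k = 0, -4, 4, -16/3, 8, -64/5, 64/3, -256/7, 64, …
g: a_k = 0, -6, 0, 8, 0, -96/5, 0, 384/7, 0, …
Sym-product of L_f,L_g gives L₀ (≤ ord 4).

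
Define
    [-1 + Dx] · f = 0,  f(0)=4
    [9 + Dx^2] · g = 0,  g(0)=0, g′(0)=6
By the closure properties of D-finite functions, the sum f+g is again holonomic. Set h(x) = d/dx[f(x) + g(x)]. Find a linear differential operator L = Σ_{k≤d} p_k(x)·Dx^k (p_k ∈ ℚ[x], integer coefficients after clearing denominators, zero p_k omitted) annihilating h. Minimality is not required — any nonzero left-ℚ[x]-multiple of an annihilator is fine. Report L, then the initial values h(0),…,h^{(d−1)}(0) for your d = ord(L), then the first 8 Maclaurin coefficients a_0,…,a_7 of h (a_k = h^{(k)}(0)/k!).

f: a_k = 4, 4, 2, 2/3, 1/6, 1/30, 1/180, 1/1260, …
g: a_k = 0, 6, 0, -9, 0, 81/20, 0, -243/280, …
L₀ := lclm(L_f,L_g); ord L₀ ≤ 1+2.
Derive L from L₀ (diff closure).
L = 9 - 9·Dx + Dx^2 - Dx^3  (order 3).
h: a_k = 10, 4, -25, 2/3, 245/12, 1/30, -437/72, 1/1260, …
ICs: h(0) = 10, h′(0) = 4, h′′(0) = -50.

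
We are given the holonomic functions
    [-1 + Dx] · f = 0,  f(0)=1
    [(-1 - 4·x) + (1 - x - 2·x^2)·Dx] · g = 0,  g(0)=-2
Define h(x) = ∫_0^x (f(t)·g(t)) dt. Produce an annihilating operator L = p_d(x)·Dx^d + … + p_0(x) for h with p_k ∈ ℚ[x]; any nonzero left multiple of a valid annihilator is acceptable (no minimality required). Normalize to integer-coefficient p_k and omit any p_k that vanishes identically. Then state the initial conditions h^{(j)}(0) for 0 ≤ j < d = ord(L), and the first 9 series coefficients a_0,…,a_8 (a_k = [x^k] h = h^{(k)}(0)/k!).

L = (2 + 3·x - 2·x^2)·Dx + (-1 + x + 2·x^2)·Dx^2  (order 2).
h: a_k = 0, -2, -2, -3, -13/3, -85/12, -701/60, -50737/2520, -44279/1260, …
ICs: h(0) = 0, h′(0) = -2.

f: a_k = 1, 1, 1/2, 1/6, 1/24, 1/120, 1/720, 1/5040, 1/40320, …
g: a_k = -2, -2, -6, -10, -22, -42, -86, -170, -342, …
Sym-product of L_f,L_g gives L₀ (≤ ord 1).
Integrate: L := L₀·Dx.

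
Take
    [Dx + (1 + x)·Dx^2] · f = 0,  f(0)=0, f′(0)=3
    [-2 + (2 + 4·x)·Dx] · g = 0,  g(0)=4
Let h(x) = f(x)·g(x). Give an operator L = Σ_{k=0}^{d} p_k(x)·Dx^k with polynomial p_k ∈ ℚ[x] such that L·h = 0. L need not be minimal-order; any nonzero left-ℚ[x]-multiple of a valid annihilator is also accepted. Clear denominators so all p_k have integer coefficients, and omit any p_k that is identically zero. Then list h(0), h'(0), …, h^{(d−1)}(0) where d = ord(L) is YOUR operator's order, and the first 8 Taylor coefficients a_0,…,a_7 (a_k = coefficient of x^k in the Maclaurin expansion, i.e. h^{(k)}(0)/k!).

L = (2 + x) + (-1 - 2·x)·Dx + (1 + 5·x + 8·x^2 + 4·x^3)·Dx^2  (order 2).
h: a_k = 0, 12, 6, -8, 10, -131/10, 363/20, -927/35, …
ICs: h(0) = 0, h′(0) = 12.

f: a_k = 0, 3, -3/2, 1, -3/4, 3/5, -1/2, 3/7, …
g: a_k = 4, 4, -2, 2, -5/2, 7/2, -21/4, 33/4, …
L₀ := L_f ⊗_s L_g (sym. prod.), ord ≤ 2.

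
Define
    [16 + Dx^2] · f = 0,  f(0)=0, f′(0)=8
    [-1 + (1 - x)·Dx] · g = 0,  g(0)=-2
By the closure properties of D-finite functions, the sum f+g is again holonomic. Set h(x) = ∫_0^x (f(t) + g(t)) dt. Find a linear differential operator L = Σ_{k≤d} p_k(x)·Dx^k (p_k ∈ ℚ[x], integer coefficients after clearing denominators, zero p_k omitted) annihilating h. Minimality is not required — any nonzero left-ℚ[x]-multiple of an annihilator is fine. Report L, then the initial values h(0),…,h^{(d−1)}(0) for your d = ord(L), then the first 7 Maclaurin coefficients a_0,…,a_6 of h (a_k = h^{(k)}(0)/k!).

f: a_k = 0, 8, 0, -64/3, 0, 256/15, 0, …
g: a_k = -2, -2, -2, -2, -2, -2, -2, …
L₀ := lclm(L_f,L_g); ord L₀ ≤ 2+1.
Integrate: L := L₀·Dx.
L = (-176 + 256·x - 128·x^2)·Dx + (144 - 400·x + 384·x^2 - 128·x^3)·Dx^2 + (-11 + 16·x - 8·x^2)·Dx^3 + (9 - 25·x + 24·x^2 - 8·x^3)·Dx^4  (order 4).
h: a_k = 0, -2, 3, -2/3, -35/6, -2/5, 113/45, …
ICs: h(0) = 0, h′(0) = -2, h′′(0) = 6, h′′′(0) = -4.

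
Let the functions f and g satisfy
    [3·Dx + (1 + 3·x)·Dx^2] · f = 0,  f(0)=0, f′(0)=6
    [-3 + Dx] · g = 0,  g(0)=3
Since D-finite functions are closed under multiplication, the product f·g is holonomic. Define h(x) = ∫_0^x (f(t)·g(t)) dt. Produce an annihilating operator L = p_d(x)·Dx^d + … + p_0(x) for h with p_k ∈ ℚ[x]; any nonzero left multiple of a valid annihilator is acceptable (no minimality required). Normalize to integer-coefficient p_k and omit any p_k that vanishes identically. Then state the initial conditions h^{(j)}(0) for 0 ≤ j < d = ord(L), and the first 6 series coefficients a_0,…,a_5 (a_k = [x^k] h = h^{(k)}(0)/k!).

f: a_k = 0, 6, -9, 18, -81/2, 486/5, …
g: a_k = 3, 9, 27/2, 27/2, 81/8, 243/40, …
Sym-product of L_f,L_g gives L₀ (≤ ord 2).
h=∫h₀ ⇒ L = L₀·Dx.
L = 27·x·Dx + (-3 - 18·x)·Dx^2 + (1 + 3·x)·Dx^3  (order 3).
h: a_k = 0, 0, 9, 9, 27/2, 0, …
ICs: h(0) = 0, h′(0) = 0, h′′(0) = 18.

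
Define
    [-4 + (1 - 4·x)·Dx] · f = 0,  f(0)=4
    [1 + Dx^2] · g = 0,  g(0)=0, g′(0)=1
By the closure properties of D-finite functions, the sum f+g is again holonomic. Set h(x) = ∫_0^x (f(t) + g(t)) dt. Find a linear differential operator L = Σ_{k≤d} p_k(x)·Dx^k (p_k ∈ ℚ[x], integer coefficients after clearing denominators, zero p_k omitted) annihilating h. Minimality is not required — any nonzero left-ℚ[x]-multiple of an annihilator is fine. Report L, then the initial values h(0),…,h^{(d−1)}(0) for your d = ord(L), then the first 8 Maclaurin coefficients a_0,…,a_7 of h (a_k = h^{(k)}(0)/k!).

L = (388 - 32·x + 64·x^2)·Dx + (-33 + 140·x - 48·x^2 + 64·x^3)·Dx^2 + (388 - 32·x + 64·x^2)·Dx^3 + (-33 + 140·x - 48·x^2 + 64·x^3)·Dx^4  (order 4).
h: a_k = 0, 4, 17/2, 64/3, 1535/24, 1024/5, 491521/720, 16384/7, …
ICs: h(0) = 0, h′(0) = 4, h′′(0) = 17, h′′′(0) = 128.

f: a_k = 4, 16, 64, 256, 1024, 4096, 16384, 65536, …
g: a_k = 0, 1, 0, -1/6, 0, 1/120, 0, -1/5040, …
L₀ := lclm(L_f,L_g); ord L₀ ≤ 1+2.
h=∫₀ˣh₀: take L = L₀·Dx.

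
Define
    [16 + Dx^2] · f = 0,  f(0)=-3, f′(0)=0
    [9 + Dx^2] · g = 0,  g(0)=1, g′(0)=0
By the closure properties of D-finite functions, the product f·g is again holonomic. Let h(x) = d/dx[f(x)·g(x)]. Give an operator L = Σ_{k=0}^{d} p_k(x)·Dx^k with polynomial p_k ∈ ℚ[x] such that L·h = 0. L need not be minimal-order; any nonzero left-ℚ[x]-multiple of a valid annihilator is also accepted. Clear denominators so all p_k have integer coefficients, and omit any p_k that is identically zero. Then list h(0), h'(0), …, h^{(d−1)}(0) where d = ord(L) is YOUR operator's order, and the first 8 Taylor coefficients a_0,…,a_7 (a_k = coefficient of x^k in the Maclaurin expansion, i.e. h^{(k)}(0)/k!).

L = 49 + 50·Dx^2 + Dx^4  (order 4).
h: a_k = 0, 75, 0, -1201/2, 0, 11765/8, 0, -2882401/1680, …
ICs: h(0) = 0, h′(0) = 75, h′′(0) = 0, h′′′(0) = -3603.

f: a_k = -3, 0, 24, 0, -32, 0, 256/15, 0, …
g: a_k = 1, 0, -9/2, 0, 27/8, 0, -81/80, 0, …
L₀ := L_f ⊗_s L_g (sym. prod.), ord ≤ 4.
Derive L from L₀ (diff closure).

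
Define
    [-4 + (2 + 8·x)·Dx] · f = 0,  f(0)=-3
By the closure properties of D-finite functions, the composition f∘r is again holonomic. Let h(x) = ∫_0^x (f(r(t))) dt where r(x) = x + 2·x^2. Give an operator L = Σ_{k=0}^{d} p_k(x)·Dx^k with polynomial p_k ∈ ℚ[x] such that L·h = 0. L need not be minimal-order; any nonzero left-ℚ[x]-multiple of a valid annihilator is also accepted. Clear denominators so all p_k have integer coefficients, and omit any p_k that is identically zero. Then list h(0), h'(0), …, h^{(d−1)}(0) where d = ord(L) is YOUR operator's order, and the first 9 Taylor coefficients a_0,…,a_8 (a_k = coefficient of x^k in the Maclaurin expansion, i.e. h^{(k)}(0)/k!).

f: a_k = -3, -6, 6, -12, 30, -84, 252, -792, 2574, …
L₀ from L_f via x↦r, Dx↦r'^{-1}Dx.
h=∫h₀ ⇒ L = L₀·Dx.
L = (-2 - 8·x)·Dx + (1 + 4·x + 8·x^2)·Dx^2  (order 2).
h: a_k = 0, -3, -3, -2, 3, -18/5, 2, 36/7, -21, …
ICs: h(0) = 0, h′(0) = -3.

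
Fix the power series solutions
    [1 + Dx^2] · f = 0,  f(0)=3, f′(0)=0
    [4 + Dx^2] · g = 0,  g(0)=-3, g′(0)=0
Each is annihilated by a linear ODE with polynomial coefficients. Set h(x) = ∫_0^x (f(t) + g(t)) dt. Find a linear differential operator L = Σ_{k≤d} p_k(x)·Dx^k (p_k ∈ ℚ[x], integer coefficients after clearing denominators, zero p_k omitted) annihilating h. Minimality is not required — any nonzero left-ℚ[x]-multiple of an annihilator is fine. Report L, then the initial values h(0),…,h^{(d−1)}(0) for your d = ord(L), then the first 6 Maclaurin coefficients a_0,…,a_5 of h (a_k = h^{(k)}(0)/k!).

f: a_k = 3, 0, -3/2, 0, 1/8, 0, …
g: a_k = -3, 0, 6, 0, -2, 0, …
h₀=f+g: left-lcm gives L₀, ord ≤ 4.
h=∫h₀ ⇒ L = L₀·Dx.
L = 4·Dx + 5·Dx^3 + Dx^5  (order 5).
h: a_k = 0, 0, 0, 3/2, 0, -3/8, …
ICs: h(0) = 0, h′(0) = 0, h′′(0) = 0, h′′′(0) = 9, h′′′′(0) = 0.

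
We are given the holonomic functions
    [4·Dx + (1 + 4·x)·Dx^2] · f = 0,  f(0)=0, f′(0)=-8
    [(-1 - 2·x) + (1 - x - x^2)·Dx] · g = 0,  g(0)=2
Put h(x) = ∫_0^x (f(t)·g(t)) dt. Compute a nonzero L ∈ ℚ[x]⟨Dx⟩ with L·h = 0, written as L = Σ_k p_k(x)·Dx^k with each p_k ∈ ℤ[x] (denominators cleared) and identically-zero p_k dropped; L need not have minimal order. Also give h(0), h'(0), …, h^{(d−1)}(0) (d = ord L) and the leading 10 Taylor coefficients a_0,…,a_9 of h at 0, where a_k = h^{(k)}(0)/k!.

L = (6 + 16·x)·Dx + (-2 + 16·x + 20·x^2)·Dx^2 + (-1 - 3·x + 5·x^2 + 4·x^3)·Dx^3  (order 3).
h: a_k = 0, 0, -8, 16/3, -64/3, 112/3, -5384/45, 32992/105, -34478/35, 2844112/945, …
ICs: h(0) = 0, h′(0) = 0, h′′(0) = -16.

f: a_k = 0, -8, 16, -128/3, 128, -2048/5, 4096/3, -32768/7, 16384, -524288/9, …
g: a_k = 2, 2, 4, 6, 10, 16, 26, 42, 68, 110, …
L₀ := L_f ⊗_s L_g (sym. prod.), ord ≤ 2.
Integrate: L := L₀·Dx.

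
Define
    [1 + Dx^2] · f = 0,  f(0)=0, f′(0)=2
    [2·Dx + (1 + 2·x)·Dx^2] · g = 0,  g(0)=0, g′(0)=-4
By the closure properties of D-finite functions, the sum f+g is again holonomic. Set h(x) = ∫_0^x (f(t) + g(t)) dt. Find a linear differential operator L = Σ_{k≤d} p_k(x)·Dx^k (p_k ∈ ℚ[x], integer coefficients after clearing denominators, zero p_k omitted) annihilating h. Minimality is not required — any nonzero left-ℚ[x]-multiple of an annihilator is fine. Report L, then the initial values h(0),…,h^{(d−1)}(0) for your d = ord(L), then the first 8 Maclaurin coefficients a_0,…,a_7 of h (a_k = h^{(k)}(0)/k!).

L = (50 + 8·x + 8·x^2)·Dx^2 + (9 + 22·x + 12·x^2 + 8·x^3)·Dx^3 + (50 + 8·x + 8·x^2)·Dx^4 + (9 + 22·x + 12·x^2 + 8·x^3)·Dx^5  (order 5).
h: a_k = 0, 0, -1, 4/3, -17/12, 8/5, -767/360, 64/21, …
ICs: h(0) = 0, h′(0) = 0, h′′(0) = -2, h′′′(0) = 8, h′′′′(0) = -34.

f: a_k = 0, 2, 0, -1/3, 0, 1/60, 0, -1/2520, …
g: a_k = 0, -4, 4, -16/3, 8, -64/5, 64/3, -256/7, …
f+g: L₀ = lclm(L_f,L_g), ord ≤ 2+2.
h=∫h₀ ⇒ L = L₀·Dx.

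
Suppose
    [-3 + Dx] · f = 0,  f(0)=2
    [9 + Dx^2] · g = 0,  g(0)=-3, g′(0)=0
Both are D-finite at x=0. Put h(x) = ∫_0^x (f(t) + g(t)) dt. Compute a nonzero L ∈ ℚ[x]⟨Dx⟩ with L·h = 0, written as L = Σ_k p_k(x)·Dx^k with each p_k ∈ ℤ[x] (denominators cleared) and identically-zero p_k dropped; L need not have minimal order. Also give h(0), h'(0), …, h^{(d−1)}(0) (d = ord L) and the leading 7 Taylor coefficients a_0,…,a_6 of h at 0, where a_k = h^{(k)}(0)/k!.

L = -27·Dx + 9·Dx^2 - 3·Dx^3 + Dx^4  (order 4).
h: a_k = 0, -1, 3, 15/2, 9/4, -27/40, 27/40, …
ICs: h(0) = 0, h′(0) = -1, h′′(0) = 6, h′′′(0) = 45.

f: a_k = 2, 6, 9, 9, 27/4, 81/20, 81/40, …
g: a_k = -3, 0, 27/2, 0, -81/8, 0, 243/80, …
h₀=f+g: left-lcm gives L₀, ord ≤ 3.
Integrate: L := L₀·Dx.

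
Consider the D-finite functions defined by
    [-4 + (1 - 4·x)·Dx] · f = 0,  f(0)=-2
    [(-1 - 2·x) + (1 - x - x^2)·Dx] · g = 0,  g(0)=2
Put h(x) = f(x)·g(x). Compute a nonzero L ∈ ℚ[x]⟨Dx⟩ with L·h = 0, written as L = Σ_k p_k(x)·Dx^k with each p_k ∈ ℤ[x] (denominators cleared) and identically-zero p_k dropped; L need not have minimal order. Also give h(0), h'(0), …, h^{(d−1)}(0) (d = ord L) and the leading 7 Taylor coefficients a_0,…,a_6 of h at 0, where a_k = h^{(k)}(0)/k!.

f: a_k = -2, -8, -32, -128, -512, -2048, -8192, …
g: a_k = 2, 2, 4, 6, 10, 16, 26, …
h₀=f·g: eliminate ⇒ L₀, order ≤ 1·1.
L = (-5 + 6·x + 12·x^2) + (1 - 5·x + 3·x^2 + 4·x^3)·Dx  (order 1).
h: a_k = -4, -20, -88, -364, -1476, -5936, -23796, …
ICs: h(0) = -4.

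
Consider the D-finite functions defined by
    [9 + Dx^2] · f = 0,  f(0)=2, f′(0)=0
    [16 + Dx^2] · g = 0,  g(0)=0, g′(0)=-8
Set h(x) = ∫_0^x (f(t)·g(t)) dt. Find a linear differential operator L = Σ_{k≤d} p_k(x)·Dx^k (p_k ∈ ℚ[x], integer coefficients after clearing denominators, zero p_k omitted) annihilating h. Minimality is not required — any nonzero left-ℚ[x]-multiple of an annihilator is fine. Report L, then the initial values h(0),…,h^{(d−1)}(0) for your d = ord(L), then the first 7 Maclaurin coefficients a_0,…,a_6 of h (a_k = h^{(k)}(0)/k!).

f: a_k = 2, 0, -9, 0, 27/4, 0, -81/40, …
g: a_k = 0, -8, 0, 64/3, 0, -256/15, 0, …
f·g: L₀ = L_f ⊗_s L_g, ord ≤ 2·2.
∫: right-multiply L₀ by Dx.
L = 49·Dx + 50·Dx^3 + Dx^5  (order 5).
h: a_k = 0, 0, -8, 0, 86/3, 0, -2101/45, …
ICs: h(0) = 0, h′(0) = 0, h′′(0) = -16, h′′′(0) = 0, h′′′′(0) = 688.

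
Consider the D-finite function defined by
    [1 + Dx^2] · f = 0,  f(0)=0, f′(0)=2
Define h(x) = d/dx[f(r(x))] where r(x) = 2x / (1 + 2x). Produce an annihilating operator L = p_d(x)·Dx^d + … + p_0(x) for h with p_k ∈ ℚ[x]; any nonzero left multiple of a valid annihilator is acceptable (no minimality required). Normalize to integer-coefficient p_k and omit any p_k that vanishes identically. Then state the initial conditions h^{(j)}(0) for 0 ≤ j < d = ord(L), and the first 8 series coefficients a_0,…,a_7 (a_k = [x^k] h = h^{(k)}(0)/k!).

L = (28 + 96·x + 96·x^2) + (12 + 72·x + 144·x^2 + 96·x^3)·Dx + (1 + 8·x + 24·x^2 + 32·x^3 + 16·x^4)·Dx^2  (order 2).
h: a_k = 4, -16, 40, -64, 8/3, 480, -110896/45, 407296/45, …
ICs: h(0) = 4, h′(0) = -16.

f: a_k = 0, 2, 0, -1/3, 0, 1/60, 0, -1/2520, …
h₀=f(r): pull back L_f along r ⇒ L₀.
h=h₀': d/dx-closure on L₀ ⇒ L.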